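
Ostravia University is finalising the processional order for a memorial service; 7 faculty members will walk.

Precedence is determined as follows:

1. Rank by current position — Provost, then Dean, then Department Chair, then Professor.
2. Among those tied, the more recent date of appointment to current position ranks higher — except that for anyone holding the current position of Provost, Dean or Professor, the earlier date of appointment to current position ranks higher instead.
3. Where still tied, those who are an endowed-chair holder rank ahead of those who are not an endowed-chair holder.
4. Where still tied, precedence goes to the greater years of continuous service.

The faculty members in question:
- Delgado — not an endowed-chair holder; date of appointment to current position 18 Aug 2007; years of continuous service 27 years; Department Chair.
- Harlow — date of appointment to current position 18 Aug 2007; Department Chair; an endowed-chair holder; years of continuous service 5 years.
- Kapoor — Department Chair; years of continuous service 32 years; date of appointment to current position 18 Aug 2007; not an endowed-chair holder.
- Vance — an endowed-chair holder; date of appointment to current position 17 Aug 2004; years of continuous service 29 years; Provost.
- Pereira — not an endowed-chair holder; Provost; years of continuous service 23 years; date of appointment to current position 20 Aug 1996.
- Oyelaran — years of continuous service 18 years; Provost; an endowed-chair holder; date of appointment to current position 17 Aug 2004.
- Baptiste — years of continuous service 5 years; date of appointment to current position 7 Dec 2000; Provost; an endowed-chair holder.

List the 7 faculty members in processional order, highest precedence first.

Pereira, Baptiste, Vance, Oyelaran, Harlow, Kapoor, Delgado

By current position: Pereira, Baptiste, Vance and Oyelaran (Provost); then Harlow, Kapoor and Delgado (Department Chair).
Among Pereira, Baptiste, Vance and Oyelaran, by date of appointment to current position (earlier first) (reversed rule for this group): Pereira (20 Aug 1996) before Baptiste (7 Dec 2000) before Vance and Oyelaran (17 Aug 2004).
Vance and Oyelaran are each an endowed-chair holder, so the next rule applies.
Among Vance and Oyelaran, by years of continuous service (higher first): Vance (29 years) before Oyelaran (18 years).
Harlow, Kapoor and Delgado all have date of appointment to current position 18 Aug 2007, so the next rule applies.
Among Harlow, Kapoor and Delgado, an endowed-chair holder before not an endowed-chair holder: Harlow (an endowed-chair holder) before Kapoor and Delgado (not an endowed-chair holder).
Among Kapoor and Delgado, by years of continuous service (higher first): Kapoor (32 years) before Delgado (27 years).
Full order: Pereira, Baptiste, Vance, Oyelaran, Harlow, Kapoor, Delgado.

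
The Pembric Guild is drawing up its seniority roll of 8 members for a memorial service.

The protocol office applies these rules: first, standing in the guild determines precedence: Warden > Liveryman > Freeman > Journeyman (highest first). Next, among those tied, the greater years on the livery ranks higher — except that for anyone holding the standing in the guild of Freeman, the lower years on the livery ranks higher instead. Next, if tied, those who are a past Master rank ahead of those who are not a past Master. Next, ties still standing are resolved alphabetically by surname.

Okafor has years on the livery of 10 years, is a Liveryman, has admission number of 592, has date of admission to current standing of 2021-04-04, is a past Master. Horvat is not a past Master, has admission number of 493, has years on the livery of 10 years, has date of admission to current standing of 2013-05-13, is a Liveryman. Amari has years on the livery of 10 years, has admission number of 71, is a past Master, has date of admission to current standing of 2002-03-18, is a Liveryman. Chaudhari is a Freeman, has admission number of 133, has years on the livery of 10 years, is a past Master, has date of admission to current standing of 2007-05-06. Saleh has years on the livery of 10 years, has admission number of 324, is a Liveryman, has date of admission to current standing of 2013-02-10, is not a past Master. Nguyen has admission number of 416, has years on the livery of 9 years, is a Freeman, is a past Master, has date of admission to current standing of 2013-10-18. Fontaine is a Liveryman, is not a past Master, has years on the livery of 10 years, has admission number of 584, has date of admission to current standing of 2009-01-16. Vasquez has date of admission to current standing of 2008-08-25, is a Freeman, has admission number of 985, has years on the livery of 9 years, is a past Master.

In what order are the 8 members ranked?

Amari, Okafor, Fontaine, Horvat, Saleh, Nguyen, Vasquez, Chaudhari

By standing in the guild: Amari, Okafor, Fontaine, Horvat and Saleh (Liveryman); then Nguyen, Vasquez and Chaudhari (Freeman).
Amari, Okafor, Fontaine, Horvat and Saleh all have years on the livery 10 years, so the next rule applies.
Among Amari, Okafor, Fontaine, Horvat and Saleh, a past Master before not a past Master: Amari and Okafor (a past Master) before Fontaine, Horvat and Saleh (not a past Master).
Among Amari and Okafor, alphabetically by surname: Amari before Okafor.
Among Fontaine, Horvat and Saleh, alphabetically by surname: Fontaine before Horvat before Saleh.
Among Nguyen, Vasquez and Chaudhari, by years on the livery (lower first) (reversed rule for this group): Nguyen and Vasquez (9 years) before Chaudhari (10 years).
Nguyen and Vasquez are each a past Master, so the next rule applies.
Among Nguyen and Vasquez, alphabetically by surname: Nguyen before Vasquez.
Full order: Amari, Okafor, Fontaine, Horvat, Saleh, Nguyen, Vasquez, Chaudhari.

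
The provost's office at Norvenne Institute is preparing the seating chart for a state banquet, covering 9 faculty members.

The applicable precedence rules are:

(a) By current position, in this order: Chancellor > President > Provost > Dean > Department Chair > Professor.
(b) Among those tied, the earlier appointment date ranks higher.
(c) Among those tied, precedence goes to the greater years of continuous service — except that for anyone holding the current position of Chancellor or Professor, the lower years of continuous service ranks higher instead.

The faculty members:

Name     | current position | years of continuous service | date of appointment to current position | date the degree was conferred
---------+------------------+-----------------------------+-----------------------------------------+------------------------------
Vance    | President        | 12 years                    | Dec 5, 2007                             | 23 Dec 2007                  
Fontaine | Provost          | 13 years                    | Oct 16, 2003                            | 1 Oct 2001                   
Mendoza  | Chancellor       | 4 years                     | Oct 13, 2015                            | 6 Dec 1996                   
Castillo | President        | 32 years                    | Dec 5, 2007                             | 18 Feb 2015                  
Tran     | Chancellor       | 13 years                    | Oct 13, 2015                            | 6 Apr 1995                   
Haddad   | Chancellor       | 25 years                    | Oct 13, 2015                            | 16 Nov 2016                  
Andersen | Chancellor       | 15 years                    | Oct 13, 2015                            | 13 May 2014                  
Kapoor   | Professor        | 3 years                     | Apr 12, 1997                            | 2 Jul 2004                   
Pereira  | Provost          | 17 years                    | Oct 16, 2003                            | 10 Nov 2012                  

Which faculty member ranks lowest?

Kapoor

By current position: Mendoza, Tran, Andersen and Haddad (Chancellor); then Castillo and Vance (President); then Pereira and Fontaine (Provost); then Kapoor (Professor).
Mendoza, Tran, Andersen and Haddad all have date of appointment to current position Oct 13, 2015, so the next rule applies.
Among Mendoza, Tran, Andersen and Haddad, by years of continuous service (lower first) (reversed rule for this group): Mendoza (4 years) before Tran (13 years) before Andersen (15 years) before Haddad (25 years).
Castillo and Vance both have date of appointment to current position Dec 5, 2007, so the next rule applies.
Among Castillo and Vance, by years of continuous service (higher first): Castillo (32 years) before Vance (12 years).
Pereira and Fontaine both have date of appointment to current position Oct 16, 2003, so the next rule applies.
Among Pereira and Fontaine, by years of continuous service (higher first): Pereira (17 years) before Fontaine (13 years).
Order: Mendoza, Tran, Andersen, Haddad, Castillo, Vance, Pereira, Fontaine, Kapoor.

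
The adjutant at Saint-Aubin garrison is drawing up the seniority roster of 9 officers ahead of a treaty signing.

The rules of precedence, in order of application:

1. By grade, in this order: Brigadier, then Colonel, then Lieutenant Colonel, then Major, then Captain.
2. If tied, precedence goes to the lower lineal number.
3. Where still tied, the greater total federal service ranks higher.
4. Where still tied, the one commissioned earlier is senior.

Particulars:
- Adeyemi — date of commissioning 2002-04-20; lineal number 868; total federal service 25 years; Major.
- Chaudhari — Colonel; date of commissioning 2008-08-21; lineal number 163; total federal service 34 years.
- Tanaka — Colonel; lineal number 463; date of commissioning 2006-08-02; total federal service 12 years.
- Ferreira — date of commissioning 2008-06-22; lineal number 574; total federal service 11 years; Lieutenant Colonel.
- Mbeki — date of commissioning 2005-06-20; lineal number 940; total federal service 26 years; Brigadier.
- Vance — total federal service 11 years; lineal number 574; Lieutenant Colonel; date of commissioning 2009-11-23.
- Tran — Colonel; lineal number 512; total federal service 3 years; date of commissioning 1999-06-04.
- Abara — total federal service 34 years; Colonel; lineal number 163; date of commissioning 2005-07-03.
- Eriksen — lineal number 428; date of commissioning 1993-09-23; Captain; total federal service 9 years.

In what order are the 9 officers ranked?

By grade: Mbeki (Brigadier); then Abara, Chaudhari, Tanaka and Tran (Colonel); then Ferreira and Vance (Lieutenant Colonel); then Adeyemi (Major); then Eriksen (Captain).
Among Abara, Chaudhari, Tanaka and Tran, by lineal number (lower first): Abara and Chaudhari (163) before Tanaka (463) before Tran (512).
Abara and Chaudhari both have total federal service 34 years, so the next rule applies.
Among Abara and Chaudhari, by date of commissioning (earlier first): Abara (2005-07-03) before Chaudhari (2008-08-21).
Ferreira and Vance both have lineal number 574, so the next rule applies.
Ferreira and Vance both have total federal service 11 years, so the next rule applies.
Among Ferreira and Vance, by date of commissioning (earlier first): Ferreira (2008-06-22) before Vance (2009-11-23).
Full order: Mbeki, Abara, Chaudhari, Tanaka, Tran, Ferreira, Vance, Adeyemi, Eriksen.

Mbeki, Abara, Chaudhari, Tanaka, Tran, Ferreira, Vance, Adeyemi, Eriksen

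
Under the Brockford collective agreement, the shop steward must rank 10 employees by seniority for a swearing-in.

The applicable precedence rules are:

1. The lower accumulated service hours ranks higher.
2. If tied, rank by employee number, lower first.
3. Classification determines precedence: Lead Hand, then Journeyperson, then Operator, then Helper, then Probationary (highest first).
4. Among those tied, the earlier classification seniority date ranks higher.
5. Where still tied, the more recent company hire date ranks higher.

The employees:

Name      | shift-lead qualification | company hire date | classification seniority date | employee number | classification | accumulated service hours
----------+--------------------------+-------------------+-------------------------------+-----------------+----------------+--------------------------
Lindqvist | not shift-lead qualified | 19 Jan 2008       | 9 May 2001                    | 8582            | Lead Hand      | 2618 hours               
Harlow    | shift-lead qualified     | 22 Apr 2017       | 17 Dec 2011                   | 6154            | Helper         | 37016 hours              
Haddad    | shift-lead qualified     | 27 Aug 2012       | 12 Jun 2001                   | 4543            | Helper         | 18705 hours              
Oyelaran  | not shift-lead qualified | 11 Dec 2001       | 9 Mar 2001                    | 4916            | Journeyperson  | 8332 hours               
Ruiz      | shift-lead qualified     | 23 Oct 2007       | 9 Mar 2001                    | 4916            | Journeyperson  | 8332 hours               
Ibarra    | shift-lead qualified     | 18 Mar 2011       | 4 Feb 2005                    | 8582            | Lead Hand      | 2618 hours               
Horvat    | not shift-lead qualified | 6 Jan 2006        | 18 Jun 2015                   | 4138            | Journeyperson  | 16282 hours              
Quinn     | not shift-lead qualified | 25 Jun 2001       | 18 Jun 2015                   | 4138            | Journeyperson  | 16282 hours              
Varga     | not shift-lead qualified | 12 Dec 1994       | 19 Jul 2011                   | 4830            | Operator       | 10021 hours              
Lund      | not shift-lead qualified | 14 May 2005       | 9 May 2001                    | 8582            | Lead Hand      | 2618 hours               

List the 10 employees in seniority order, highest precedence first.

By accumulated service hours (lower first): Lindqvist, Lund and Ibarra (each 2618 hours); then Ruiz and Oyelaran (both 8332 hours); then Varga (10021 hours); then Horvat and Quinn (both 16282 hours); then Haddad (18705 hours); then Harlow (37016 hours).
Lindqvist, Lund and Ibarra all have employee number 8582, so the next rule applies.
Lindqvist, Lund and Ibarra are each Lead Hand, so the next rule applies.
Among Lindqvist, Lund and Ibarra, by classification seniority date (earlier first): Lindqvist and Lund (9 May 2001) before Ibarra (4 Feb 2005).
Among Lindqvist and Lund, by company hire date (later first): Lindqvist (19 Jan 2008) before Lund (14 May 2005).
Ruiz and Oyelaran both have employee number 4916, so the next rule applies.
Ruiz and Oyelaran are each Journeyperson, so the next rule applies.
Ruiz and Oyelaran both have classification seniority date 9 Mar 2001, so the next rule applies.
Among Ruiz and Oyelaran, by company hire date (later first): Ruiz (23 Oct 2007) before Oyelaran (11 Dec 2001).
Horvat and Quinn both have employee number 4138, so the next rule applies.
Horvat and Quinn are each Journeyperson, so the next rule applies.
Horvat and Quinn both have classification seniority date 18 Jun 2015, so the next rule applies.
Among Horvat and Quinn, by company hire date (later first): Horvat (6 Jan 2006) before Quinn (25 Jun 2001).
Full order: Lindqvist, Lund, Ibarra, Ruiz, Oyelaran, Varga, Horvat, Quinn, Haddad, Harlow.

Lindqvist, Lund, Ibarra, Ruiz, Oyelaran, Varga, Horvat, Quinn, Haddad, Harlow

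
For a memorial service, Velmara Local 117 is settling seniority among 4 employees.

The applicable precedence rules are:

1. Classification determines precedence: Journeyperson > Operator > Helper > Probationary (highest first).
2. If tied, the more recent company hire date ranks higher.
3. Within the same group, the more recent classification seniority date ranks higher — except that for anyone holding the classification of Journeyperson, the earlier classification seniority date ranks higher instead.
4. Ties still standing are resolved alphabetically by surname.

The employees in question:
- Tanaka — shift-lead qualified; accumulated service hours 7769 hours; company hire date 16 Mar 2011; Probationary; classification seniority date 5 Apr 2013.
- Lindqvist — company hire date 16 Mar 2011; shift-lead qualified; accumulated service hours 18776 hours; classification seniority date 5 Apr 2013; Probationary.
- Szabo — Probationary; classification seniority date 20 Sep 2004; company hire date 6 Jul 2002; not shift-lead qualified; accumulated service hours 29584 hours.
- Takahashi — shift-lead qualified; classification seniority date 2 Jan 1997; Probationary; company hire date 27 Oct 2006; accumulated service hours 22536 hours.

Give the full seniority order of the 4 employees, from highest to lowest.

Lindqvist, Tanaka, Takahashi, Szabo

By classification: Lindqvist, Tanaka, Takahashi and Szabo (Probationary).
Among Lindqvist, Tanaka, Takahashi and Szabo, by company hire date (later first): Lindqvist and Tanaka (16 Mar 2011) before Takahashi (27 Oct 2006) before Szabo (6 Jul 2002).
Lindqvist and Tanaka both have classification seniority date 5 Apr 2013, so the next rule applies.
Among Lindqvist and Tanaka, alphabetically by surname: Lindqvist before Tanaka.
Full order: Lindqvist, Tanaka, Takahashi, Szabo.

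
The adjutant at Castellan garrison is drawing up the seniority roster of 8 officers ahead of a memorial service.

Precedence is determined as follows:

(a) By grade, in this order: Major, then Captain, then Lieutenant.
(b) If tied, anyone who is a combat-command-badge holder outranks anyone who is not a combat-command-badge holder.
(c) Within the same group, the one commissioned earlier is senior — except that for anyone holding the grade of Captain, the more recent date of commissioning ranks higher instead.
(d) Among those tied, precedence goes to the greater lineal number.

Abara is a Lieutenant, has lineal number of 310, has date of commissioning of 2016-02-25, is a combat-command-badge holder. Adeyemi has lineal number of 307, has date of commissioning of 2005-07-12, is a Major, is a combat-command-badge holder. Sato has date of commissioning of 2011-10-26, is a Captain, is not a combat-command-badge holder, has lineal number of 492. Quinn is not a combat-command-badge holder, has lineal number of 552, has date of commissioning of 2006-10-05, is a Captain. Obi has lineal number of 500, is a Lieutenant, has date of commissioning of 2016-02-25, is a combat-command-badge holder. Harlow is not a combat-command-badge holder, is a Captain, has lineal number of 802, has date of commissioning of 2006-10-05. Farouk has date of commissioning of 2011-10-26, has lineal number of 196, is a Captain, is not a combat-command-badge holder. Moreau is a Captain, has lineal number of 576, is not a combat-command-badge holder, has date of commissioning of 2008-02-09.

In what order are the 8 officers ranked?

By grade: Adeyemi (Major); then Sato, Farouk, Moreau, Harlow and Quinn (Captain); then Obi and Abara (Lieutenant).
Sato, Farouk, Moreau, Harlow and Quinn are each not a combat-command-badge holder, so the next rule applies.
Among Sato, Farouk, Moreau, Harlow and Quinn, by date of commissioning (later first) (reversed rule for this group): Sato and Farouk (2011-10-26) before Moreau (2008-02-09) before Harlow and Quinn (2006-10-05).
Among Sato and Farouk, by lineal number (higher first): Sato (492) before Farouk (196).
Among Harlow and Quinn, by lineal number (higher first): Harlow (802) before Quinn (552).
Obi and Abara are each a combat-command-badge holder, so the next rule applies.
Obi and Abara both have date of commissioning 2016-02-25, so the next rule applies.
Among Obi and Abara, by lineal number (higher first): Obi (500) before Abara (310).
Full order: Adeyemi, Sato, Farouk, Moreau, Harlow, Quinn, Obi, Abara.

Adeyemi, Sato, Farouk, Moreau, Harlow, Quinn, Obi, Abara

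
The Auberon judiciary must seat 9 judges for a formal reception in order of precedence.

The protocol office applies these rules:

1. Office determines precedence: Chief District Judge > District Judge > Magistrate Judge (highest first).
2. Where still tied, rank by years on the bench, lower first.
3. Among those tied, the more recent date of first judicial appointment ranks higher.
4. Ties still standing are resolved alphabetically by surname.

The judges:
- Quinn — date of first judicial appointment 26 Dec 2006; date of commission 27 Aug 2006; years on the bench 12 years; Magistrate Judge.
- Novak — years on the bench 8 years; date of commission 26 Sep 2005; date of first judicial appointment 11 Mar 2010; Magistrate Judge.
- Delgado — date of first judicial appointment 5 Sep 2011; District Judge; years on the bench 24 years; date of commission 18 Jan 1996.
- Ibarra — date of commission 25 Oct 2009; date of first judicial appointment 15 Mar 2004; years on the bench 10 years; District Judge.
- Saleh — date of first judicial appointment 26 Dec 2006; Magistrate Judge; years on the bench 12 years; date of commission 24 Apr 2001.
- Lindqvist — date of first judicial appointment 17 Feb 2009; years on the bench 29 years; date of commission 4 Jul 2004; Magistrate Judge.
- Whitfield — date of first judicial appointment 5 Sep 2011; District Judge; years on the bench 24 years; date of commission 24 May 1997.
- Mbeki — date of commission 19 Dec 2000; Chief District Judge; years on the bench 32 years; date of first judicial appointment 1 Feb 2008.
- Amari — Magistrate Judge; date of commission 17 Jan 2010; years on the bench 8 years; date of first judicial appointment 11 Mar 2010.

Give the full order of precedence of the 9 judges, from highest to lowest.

Mbeki, Ibarra, Delgado, Whitfield, Amari, Novak, Quinn, Saleh, Lindqvist

By office: Mbeki (Chief District Judge); then Ibarra, Delgado and Whitfield (District Judge); then Amari, Novak, Quinn, Saleh and Lindqvist (Magistrate Judge).
Among Ibarra, Delgado and Whitfield, by years on the bench (lower first): Ibarra (10 years) before Delgado and Whitfield (24 years).
Delgado and Whitfield both have date of first judicial appointment 5 Sep 2011, so the next rule applies.
Among Delgado and Whitfield, alphabetically by surname: Delgado before Whitfield.
Among Amari, Novak, Quinn, Saleh and Lindqvist, by years on the bench (lower first): Amari and Novak (8 years) before Quinn and Saleh (12 years) before Lindqvist (29 years).
Amari and Novak both have date of first judicial appointment 11 Mar 2010, so the next rule applies.
Among Amari and Novak, alphabetically by surname: Amari before Novak.
Quinn and Saleh both have date of first judicial appointment 26 Dec 2006, so the next rule applies.
Among Quinn and Saleh, alphabetically by surname: Quinn before Saleh.
Full order: Mbeki, Ibarra, Delgado, Whitfield, Amari, Novak, Quinn, Saleh, Lindqvist.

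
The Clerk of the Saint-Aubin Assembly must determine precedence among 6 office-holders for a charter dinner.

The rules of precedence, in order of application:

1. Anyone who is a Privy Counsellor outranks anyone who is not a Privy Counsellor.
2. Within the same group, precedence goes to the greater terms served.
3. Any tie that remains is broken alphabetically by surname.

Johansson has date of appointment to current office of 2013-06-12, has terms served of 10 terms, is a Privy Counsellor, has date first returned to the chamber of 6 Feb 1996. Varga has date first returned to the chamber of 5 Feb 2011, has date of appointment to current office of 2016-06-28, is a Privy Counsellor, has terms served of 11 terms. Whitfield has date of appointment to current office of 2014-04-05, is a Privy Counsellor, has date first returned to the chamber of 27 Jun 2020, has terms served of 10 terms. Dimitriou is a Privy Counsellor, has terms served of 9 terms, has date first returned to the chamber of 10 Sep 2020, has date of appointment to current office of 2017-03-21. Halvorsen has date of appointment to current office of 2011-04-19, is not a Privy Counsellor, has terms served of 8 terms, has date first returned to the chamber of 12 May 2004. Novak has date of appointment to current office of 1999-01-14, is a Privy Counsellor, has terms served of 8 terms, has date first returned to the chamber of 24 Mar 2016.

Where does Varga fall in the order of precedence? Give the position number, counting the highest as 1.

1

By the first rule: Varga, Johansson, Whitfield, Dimitriou and Novak (each a Privy Counsellor); then Halvorsen (not a Privy Counsellor).
Among Varga, Johansson, Whitfield, Dimitriou and Novak, by terms served (higher first): Varga (11 terms) before Johansson and Whitfield (10 terms) before Dimitriou (9 terms) before Novak (8 terms).
Among Johansson and Whitfield, alphabetically by surname: Johansson before Whitfield.
Order: Varga, Johansson, Whitfield, Dimitriou, Novak, Halvorsen. So position 1.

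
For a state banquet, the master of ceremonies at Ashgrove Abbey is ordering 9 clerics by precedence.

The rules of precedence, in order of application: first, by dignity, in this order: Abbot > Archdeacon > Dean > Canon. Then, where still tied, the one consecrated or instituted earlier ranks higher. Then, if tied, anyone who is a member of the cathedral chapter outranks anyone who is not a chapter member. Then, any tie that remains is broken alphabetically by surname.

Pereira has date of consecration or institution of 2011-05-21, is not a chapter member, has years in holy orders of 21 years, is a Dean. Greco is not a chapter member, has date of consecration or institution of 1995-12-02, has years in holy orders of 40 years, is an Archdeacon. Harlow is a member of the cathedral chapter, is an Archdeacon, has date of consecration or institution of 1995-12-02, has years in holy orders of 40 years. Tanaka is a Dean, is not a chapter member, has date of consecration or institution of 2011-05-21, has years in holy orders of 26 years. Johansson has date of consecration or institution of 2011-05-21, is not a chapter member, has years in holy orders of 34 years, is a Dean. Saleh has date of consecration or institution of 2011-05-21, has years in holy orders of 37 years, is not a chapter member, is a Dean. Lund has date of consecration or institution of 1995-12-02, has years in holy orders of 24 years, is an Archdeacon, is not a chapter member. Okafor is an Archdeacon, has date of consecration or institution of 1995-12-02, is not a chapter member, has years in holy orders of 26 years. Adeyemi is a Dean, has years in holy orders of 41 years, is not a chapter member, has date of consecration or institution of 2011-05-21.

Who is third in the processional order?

By dignity: Harlow, Greco, Lund and Okafor (Archdeacon); then Adeyemi, Johansson, Pereira, Saleh and Tanaka (Dean).
Harlow, Greco, Lund and Okafor all have date of consecration or institution 1995-12-02, so the next rule applies.
Among Harlow, Greco, Lund and Okafor, a member of the cathedral chapter before not a chapter member: Harlow (a member of the cathedral chapter) before Greco, Lund and Okafor (not a chapter member).
Among Greco, Lund and Okafor, alphabetically by surname: Greco before Lund before Okafor.
Adeyemi, Johansson, Pereira, Saleh and Tanaka all have date of consecration or institution 2011-05-21, so the next rule applies.
Adeyemi, Johansson, Pereira, Saleh and Tanaka are each not a chapter member, so the next rule applies.
Among Adeyemi, Johansson, Pereira, Saleh and Tanaka, alphabetically by surname: Adeyemi before Johansson before Pereira before Saleh before Tanaka.
Order: Harlow, Greco, Lund, Okafor, Adeyemi, Johansson, Pereira, Saleh, Tanaka.

Lund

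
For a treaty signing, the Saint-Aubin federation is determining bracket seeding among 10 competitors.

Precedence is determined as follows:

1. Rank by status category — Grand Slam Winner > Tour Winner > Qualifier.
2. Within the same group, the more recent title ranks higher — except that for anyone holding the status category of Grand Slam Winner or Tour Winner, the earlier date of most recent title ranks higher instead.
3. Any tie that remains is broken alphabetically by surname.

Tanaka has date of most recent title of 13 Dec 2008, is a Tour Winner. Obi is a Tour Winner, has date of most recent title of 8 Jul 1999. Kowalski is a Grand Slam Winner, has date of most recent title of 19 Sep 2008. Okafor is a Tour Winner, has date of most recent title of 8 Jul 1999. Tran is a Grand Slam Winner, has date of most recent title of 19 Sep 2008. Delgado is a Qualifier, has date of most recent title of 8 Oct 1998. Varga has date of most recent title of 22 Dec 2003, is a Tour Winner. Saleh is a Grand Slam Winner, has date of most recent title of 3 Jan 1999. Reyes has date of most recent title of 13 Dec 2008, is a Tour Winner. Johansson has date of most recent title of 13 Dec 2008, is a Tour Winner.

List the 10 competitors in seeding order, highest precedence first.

Saleh, Kowalski, Tran, Obi, Okafor, Varga, Johansson, Reyes, Tanaka, Delgado

By status category: Saleh, Kowalski and Tran (Grand Slam Winner); then Obi, Okafor, Varga, Johansson, Reyes and Tanaka (Tour Winner); then Delgado (Qualifier).
Among Saleh, Kowalski and Tran, by date of most recent title (earlier first) (reversed rule for this group): Saleh (3 Jan 1999) before Kowalski and Tran (19 Sep 2008).
Among Kowalski and Tran, alphabetically by surname: Kowalski before Tran.
Among Obi, Okafor, Varga, Johansson, Reyes and Tanaka, by date of most recent title (earlier first) (reversed rule for this group): Obi and Okafor (8 Jul 1999) before Varga (22 Dec 2003) before Johansson, Reyes and Tanaka (13 Dec 2008).
Among Obi and Okafor, alphabetically by surname: Obi before Okafor.
Among Johansson, Reyes and Tanaka, alphabetically by surname: Johansson before Reyes before Tanaka.
Full order: Saleh, Kowalski, Tran, Obi, Okafor, Varga, Johansson, Reyes, Tanaka, Delgado.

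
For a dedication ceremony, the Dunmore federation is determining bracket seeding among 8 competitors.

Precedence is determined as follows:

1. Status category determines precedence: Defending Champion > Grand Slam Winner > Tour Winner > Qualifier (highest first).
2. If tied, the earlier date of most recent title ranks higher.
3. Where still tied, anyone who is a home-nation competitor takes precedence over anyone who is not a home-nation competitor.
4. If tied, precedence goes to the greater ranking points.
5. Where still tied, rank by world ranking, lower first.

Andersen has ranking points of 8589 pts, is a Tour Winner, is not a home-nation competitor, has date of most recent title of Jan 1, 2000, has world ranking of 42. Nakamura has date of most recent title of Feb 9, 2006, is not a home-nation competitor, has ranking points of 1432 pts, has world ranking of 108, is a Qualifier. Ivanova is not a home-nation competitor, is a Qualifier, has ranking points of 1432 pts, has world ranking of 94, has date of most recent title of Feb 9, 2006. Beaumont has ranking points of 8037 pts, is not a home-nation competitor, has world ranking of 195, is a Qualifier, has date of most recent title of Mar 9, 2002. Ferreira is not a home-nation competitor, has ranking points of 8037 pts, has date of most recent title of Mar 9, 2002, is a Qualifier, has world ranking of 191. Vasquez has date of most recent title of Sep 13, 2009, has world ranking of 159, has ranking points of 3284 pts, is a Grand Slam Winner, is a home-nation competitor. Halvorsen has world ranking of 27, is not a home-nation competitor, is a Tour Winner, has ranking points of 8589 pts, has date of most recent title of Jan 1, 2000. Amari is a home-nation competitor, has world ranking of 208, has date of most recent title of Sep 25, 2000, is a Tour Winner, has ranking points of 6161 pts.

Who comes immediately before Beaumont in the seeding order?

Ferreira

By status category: Vasquez (Grand Slam Winner); then Halvorsen, Andersen and Amari (Tour Winner); then Ferreira, Beaumont, Ivanova and Nakamura (Qualifier).
Among Halvorsen, Andersen and Amari, by date of most recent title (earlier first): Halvorsen and Andersen (Jan 1, 2000) before Amari (Sep 25, 2000).
Halvorsen and Andersen are each not a home-nation competitor, so the next rule applies.
Halvorsen and Andersen both have ranking points 8589 pts, so the next rule applies.
Among Halvorsen and Andersen, by world ranking (lower first): Halvorsen (27) before Andersen (42).
Among Ferreira, Beaumont, Ivanova and Nakamura, by date of most recent title (earlier first): Ferreira and Beaumont (Mar 9, 2002) before Ivanova and Nakamura (Feb 9, 2006).
Ferreira and Beaumont are each not a home-nation competitor, so the next rule applies.
Ferreira and Beaumont both have ranking points 8037 pts, so the next rule applies.
Among Ferreira and Beaumont, by world ranking (lower first): Ferreira (191) before Beaumont (195).
Ivanova and Nakamura are each not a home-nation competitor, so the next rule applies.
Ivanova and Nakamura both have ranking points 1432 pts, so the next rule applies.
Among Ivanova and Nakamura, by world ranking (lower first): Ivanova (94) before Nakamura (108).
Order: Vasquez, Halvorsen, Andersen, Amari, Ferreira, Beaumont, Ivanova, Nakamura.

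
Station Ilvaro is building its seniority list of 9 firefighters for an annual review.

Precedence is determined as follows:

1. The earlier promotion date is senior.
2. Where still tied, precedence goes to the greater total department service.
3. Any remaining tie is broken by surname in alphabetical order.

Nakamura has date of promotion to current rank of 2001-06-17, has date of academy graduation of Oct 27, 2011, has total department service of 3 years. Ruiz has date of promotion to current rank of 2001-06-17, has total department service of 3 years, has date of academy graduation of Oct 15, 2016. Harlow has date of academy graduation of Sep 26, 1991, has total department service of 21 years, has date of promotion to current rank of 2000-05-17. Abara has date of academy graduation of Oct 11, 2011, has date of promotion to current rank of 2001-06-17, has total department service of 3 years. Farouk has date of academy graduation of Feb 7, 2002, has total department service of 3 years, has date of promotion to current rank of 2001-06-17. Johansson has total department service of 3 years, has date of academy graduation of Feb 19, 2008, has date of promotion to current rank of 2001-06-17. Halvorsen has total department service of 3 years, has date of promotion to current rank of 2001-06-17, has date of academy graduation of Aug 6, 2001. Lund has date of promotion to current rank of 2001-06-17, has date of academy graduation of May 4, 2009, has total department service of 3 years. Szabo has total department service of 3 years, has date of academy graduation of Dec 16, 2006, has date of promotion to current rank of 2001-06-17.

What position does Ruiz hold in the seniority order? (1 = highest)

8

By date of promotion to current rank (earlier first): Harlow (2000-05-17); then Abara, Farouk, Halvorsen, Johansson, Lund, Nakamura, Ruiz and Szabo (each 2001-06-17).
Abara, Farouk, Halvorsen, Johansson, Lund, Nakamura, Ruiz and Szabo all have total department service 3 years, so the next rule applies.
Among Abara, Farouk, Halvorsen, Johansson, Lund, Nakamura, Ruiz and Szabo, alphabetically by surname: Abara before Farouk before Halvorsen before Johansson before Lund before Nakamura before Ruiz before Szabo.
Order: Harlow, Abara, Farouk, Halvorsen, Johansson, Lund, Nakamura, Ruiz, Szabo. So position 8.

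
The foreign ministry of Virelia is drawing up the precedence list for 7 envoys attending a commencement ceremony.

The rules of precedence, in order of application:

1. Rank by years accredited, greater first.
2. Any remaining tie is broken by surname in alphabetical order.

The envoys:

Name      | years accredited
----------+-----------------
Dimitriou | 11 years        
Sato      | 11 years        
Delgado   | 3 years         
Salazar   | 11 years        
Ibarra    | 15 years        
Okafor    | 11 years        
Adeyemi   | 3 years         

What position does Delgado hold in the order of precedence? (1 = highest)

7

By years accredited (higher first): Ibarra (15 years); then Dimitriou, Okafor, Salazar and Sato (each 11 years); then Adeyemi and Delgado (both 3 years).
Among Dimitriou, Okafor, Salazar and Sato, alphabetically by surname: Dimitriou before Okafor before Salazar before Sato.
Among Adeyemi and Delgado, alphabetically by surname: Adeyemi before Delgado.
Order: Ibarra, Dimitriou, Okafor, Salazar, Sato, Adeyemi, Delgado. So position 7.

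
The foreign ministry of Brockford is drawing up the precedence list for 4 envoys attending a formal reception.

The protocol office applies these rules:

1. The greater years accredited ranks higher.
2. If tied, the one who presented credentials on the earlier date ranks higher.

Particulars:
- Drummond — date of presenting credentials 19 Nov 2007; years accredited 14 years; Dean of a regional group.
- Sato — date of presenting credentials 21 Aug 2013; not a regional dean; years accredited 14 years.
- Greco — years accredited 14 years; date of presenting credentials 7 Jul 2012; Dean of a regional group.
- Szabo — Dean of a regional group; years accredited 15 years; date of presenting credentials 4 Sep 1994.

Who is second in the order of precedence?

Drummond

By years accredited (higher first): Szabo (15 years); then Drummond, Greco and Sato (each 14 years).
Among Drummond, Greco and Sato, by date of presenting credentials (earlier first): Drummond (19 Nov 2007) before Greco (7 Jul 2012) before Sato (21 Aug 2013).
Order: Szabo, Drummond, Greco, Sato.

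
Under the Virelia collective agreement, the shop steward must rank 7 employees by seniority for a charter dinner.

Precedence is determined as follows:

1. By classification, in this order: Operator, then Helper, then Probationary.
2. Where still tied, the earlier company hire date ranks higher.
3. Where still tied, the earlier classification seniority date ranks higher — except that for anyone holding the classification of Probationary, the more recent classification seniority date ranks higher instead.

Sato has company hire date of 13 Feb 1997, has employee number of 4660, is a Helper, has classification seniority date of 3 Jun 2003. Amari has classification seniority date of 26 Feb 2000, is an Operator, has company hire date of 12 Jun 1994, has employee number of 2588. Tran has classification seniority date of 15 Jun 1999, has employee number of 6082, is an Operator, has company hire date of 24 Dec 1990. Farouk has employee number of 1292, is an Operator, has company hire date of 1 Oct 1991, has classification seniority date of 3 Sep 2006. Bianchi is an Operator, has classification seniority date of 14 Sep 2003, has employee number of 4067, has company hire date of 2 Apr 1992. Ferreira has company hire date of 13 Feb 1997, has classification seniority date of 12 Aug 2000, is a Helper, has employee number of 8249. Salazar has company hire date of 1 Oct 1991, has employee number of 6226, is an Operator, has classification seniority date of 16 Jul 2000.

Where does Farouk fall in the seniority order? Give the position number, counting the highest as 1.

3

By classification: Tran, Salazar, Farouk, Bianchi and Amari (Operator); then Ferreira and Sato (Helper).
Among Tran, Salazar, Farouk, Bianchi and Amari, by company hire date (earlier first): Tran (24 Dec 1990) before Salazar and Farouk (1 Oct 1991) before Bianchi (2 Apr 1992) before Amari (12 Jun 1994).
Among Salazar and Farouk, by classification seniority date (earlier first): Salazar (16 Jul 2000) before Farouk (3 Sep 2006).
Ferreira and Sato both have company hire date 13 Feb 1997, so the next rule applies.
Among Ferreira and Sato, by classification seniority date (earlier first): Ferreira (12 Aug 2000) before Sato (3 Jun 2003).
Order: Tran, Salazar, Farouk, Bianchi, Amari, Ferreira, Sato. So position 3.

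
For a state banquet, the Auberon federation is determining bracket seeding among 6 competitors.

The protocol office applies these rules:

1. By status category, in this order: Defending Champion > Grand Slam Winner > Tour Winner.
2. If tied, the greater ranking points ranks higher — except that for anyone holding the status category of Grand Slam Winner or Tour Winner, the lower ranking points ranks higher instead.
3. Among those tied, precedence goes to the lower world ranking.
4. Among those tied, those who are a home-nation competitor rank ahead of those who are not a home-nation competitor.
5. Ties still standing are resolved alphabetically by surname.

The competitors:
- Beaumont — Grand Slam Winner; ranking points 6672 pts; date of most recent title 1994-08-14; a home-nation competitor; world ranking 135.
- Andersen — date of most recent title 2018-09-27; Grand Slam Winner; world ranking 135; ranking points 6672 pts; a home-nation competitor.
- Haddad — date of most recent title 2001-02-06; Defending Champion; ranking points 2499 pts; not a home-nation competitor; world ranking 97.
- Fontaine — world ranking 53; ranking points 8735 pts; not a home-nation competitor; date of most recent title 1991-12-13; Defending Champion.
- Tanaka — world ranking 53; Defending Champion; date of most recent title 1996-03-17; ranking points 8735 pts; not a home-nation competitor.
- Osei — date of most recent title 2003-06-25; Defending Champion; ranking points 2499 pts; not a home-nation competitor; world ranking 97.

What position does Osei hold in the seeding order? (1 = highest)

By status category: Fontaine, Tanaka, Haddad and Osei (Defending Champion); then Andersen and Beaumont (Grand Slam Winner).
Among Fontaine, Tanaka, Haddad and Osei, by ranking points (higher first): Fontaine and Tanaka (8735 pts) before Haddad and Osei (2499 pts).
Fontaine and Tanaka both have world ranking 53, so the next rule applies.
Fontaine and Tanaka are each not a home-nation competitor, so the next rule applies.
Among Fontaine and Tanaka, alphabetically by surname: Fontaine before Tanaka.
Haddad and Osei both have world ranking 97, so the next rule applies.
Haddad and Osei are each not a home-nation competitor, so the next rule applies.
Among Haddad and Osei, alphabetically by surname: Haddad before Osei.
Andersen and Beaumont both have ranking points 6672 pts, so the next rule applies.
Andersen and Beaumont both have world ranking 135, so the next rule applies.
Andersen and Beaumont are each a home-nation competitor, so the next rule applies.
Among Andersen and Beaumont, alphabetically by surname: Andersen before Beaumont.
Order: Fontaine, Tanaka, Haddad, Osei, Andersen, Beaumont. So position 4.

4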